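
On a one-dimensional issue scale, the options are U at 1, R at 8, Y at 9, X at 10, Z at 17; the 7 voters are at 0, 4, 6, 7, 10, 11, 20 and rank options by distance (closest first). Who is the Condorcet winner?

With single-peaked preferences on a line, the Condorcet winner is the candidate closest to the median voter.
The median voter (position 7) is closest to R at 8.
Check: R vs Z — voters closer to R: 6 of 7.

R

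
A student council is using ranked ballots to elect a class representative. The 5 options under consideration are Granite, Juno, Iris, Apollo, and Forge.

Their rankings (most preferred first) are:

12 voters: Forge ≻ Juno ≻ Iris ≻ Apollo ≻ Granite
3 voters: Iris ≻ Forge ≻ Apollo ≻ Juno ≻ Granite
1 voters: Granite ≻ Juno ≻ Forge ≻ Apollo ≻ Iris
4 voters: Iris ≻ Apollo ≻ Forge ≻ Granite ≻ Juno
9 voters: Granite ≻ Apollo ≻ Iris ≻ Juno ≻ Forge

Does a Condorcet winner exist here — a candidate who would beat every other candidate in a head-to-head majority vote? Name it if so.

Iris

Head-to-head results (29 voters total):
Granite vs Juno: Juno wins 15–14.
Granite vs Iris: Iris wins 19–10.
Granite vs Apollo: Apollo wins 19–10.
Granite vs Forge: Forge wins 19–10.
Juno vs Iris: Iris wins 16–13.
Juno vs Apollo: Apollo wins 16–13.
Juno vs Forge: Forge wins 19–10.
Iris vs Apollo: Iris wins 19–10.
Iris vs Forge: Iris wins 16–13.
Apollo vs Forge: Forge wins 16–13.
Iris beats each rival — Granite (19–10), Juno (16–13), Apollo (19–10), Forge (16–13) — so Iris is the Condorcet winner.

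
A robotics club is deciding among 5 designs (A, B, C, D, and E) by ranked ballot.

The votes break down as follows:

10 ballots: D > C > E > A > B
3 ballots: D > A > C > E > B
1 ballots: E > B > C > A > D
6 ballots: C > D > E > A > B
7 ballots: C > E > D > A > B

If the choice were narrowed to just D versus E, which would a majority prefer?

D

Ballots ranking D above E: 10+3+6 = 19.
Ballots ranking E above D: 1+7 = 8.
D wins the head-to-head, 19–8.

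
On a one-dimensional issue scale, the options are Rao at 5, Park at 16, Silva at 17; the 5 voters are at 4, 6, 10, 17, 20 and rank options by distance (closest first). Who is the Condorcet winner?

Rao

With single-peaked preferences on a line, the Condorcet winner is the candidate closest to the median voter.
The median voter (position 10) is closest to Rao at 5.
Check: Rao vs Silva — voters closer to Rao: 3 of 5.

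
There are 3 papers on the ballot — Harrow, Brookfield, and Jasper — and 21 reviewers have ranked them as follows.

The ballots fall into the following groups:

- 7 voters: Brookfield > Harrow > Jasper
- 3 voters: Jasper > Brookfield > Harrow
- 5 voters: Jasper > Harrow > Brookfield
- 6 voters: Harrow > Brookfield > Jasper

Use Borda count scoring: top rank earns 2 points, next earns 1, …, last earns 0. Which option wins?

Borda scores:
  Harrow: 7·1 + 3·0 + 5·1 + 6·2 = 24
  Brookfield: 7·2 + 3·1 + 5·0 + 6·1 = 23
  Jasper: 7·0 + 3·2 + 5·2 + 6·0 = 16
Harrow has the highest total.

Harrow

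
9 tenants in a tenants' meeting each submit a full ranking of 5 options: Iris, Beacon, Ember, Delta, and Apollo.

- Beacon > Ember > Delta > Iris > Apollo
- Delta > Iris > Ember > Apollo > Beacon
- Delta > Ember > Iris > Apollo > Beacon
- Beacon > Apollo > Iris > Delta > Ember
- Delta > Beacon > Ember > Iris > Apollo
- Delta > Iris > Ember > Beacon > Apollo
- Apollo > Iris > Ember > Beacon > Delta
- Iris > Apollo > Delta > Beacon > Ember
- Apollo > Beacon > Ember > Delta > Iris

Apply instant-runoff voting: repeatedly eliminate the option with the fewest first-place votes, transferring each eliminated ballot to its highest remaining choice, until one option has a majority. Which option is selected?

Delta

Round 1: Delta 4, Beacon 2, Apollo 2, Iris 1, Ember 0. Ember has the fewest and is eliminated.
Round 2: Delta 4, Beacon 2, Apollo 2, Iris 1. Iris has the fewest and is eliminated.
Round 3: Delta 4, Apollo 3, Beacon 2. Beacon has the fewest and is eliminated.
Round 4: Delta 5, Apollo 4. Delta has a majority.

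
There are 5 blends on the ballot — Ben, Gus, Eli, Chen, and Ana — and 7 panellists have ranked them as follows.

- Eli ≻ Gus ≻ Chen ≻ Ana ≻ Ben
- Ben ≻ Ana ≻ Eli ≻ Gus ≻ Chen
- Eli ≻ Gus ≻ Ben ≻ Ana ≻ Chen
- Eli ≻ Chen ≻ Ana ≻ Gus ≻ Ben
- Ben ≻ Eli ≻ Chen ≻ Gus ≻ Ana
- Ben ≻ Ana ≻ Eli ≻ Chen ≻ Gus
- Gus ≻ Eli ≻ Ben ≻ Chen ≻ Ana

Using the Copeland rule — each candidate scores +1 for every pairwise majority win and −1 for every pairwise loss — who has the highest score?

Pairwise results:
  Ben vs Gus: Gus wins 4–3.
  Ben vs Eli: Eli wins 4–3.
  Ben vs Chen: Ben wins 5–2.
  Ben vs Ana: Ben wins 5–2.
  Gus vs Eli: Eli wins 6–1.
  Gus vs Chen: Gus wins 4–3.
  Gus vs Ana: Gus wins 4–3.
  Eli vs Chen: Eli wins 7–0.
  Eli vs Ana: Eli wins 5–2.
  Chen vs Ana: Chen wins 4–3.
Copeland scores (wins − losses):
  Ben: 2 − 2 = 0
  Gus: 3 − 1 = 2
  Eli: 4 − 0 = 4
  Chen: 1 − 3 = -2
  Ana: 0 − 4 = -4
Eli has the best Copeland score.

Eli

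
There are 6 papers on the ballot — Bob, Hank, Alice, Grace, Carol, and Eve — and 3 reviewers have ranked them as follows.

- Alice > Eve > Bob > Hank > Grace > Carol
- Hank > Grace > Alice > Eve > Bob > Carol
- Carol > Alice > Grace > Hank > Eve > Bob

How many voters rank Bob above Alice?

0

Ballots ranking Bob above Alice: 0.
Ballots ranking Alice above Bob: 3.
So 0 of 3 voters prefer Bob to Alice.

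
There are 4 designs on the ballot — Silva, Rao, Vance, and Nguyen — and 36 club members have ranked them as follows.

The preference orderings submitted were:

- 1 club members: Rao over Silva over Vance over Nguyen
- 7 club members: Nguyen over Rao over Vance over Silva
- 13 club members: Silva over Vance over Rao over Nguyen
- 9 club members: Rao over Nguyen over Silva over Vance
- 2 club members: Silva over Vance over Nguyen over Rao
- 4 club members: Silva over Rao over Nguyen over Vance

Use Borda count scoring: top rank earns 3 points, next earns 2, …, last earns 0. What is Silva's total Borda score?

Borda scores:
  Silva: 2 + 7·0 + 13·3 + 9·1 + 2·3 + 4·3 = 68
  Rao: 3 + 7·2 + 13·1 + 9·3 + 2·0 + 4·2 = 65
  Vance: 1 + 7·1 + 13·2 + 9·0 + 2·2 + 4·0 = 38
  Nguyen: 0 + 7·3 + 13·0 + 9·2 + 2·1 + 4·1 = 45

68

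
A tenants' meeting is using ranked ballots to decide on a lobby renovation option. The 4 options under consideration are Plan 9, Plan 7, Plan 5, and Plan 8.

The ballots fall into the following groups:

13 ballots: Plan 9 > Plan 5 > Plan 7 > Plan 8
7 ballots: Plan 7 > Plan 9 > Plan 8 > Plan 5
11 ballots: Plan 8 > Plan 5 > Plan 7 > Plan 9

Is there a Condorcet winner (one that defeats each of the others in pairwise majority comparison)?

No

Head-to-head results (31 voters total):
Plan 9 vs Plan 7: Plan 7 wins 18–13.
Plan 9 vs Plan 5: Plan 9 wins 20–11.
Plan 9 vs Plan 8: Plan 9 wins 20–11.
Plan 7 vs Plan 5: Plan 5 wins 24–7.
Plan 7 vs Plan 8: Plan 7 wins 20–11.
Plan 5 vs Plan 8: Plan 8 wins 18–13.
No candidate beats all others: Plan 9 beats Plan 5 beats Plan 7 beats Plan 9, a majority cycle.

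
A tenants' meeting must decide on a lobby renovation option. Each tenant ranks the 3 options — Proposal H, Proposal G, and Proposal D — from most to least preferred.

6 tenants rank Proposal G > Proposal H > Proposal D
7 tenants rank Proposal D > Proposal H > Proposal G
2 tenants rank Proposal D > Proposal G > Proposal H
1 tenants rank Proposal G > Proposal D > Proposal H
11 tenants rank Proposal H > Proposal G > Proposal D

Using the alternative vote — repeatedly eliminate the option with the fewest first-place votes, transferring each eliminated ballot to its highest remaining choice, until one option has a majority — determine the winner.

Round 1: Proposal H 11, Proposal D 9, Proposal G 7. Proposal G has the fewest and is eliminated.
Round 2: Proposal H 17, Proposal D 10. Proposal H has a majority.

Proposal H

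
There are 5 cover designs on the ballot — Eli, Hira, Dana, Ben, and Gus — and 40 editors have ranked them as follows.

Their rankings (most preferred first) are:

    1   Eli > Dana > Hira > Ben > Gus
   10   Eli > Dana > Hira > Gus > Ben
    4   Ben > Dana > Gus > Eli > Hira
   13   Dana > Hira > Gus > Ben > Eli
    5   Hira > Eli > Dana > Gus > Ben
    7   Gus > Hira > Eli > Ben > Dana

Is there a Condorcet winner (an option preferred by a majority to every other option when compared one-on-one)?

Head-to-head results (40 voters total):
Eli vs Hira: Hira wins 25–15.
Eli vs Dana: Eli wins 23–17.
Eli vs Ben: Eli wins 23–17.
Eli vs Gus: Gus wins 24–16.
Hira vs Dana: Dana wins 28–12.
Hira vs Ben: Hira wins 36–4.
Hira vs Gus: Hira wins 29–11.
Dana vs Ben: Dana wins 29–11.
Dana vs Gus: Dana wins 33–7.
Ben vs Gus: Gus wins 35–5.
No candidate beats all others: Eli beats Dana beats Hira beats Eli, a majority cycle.

No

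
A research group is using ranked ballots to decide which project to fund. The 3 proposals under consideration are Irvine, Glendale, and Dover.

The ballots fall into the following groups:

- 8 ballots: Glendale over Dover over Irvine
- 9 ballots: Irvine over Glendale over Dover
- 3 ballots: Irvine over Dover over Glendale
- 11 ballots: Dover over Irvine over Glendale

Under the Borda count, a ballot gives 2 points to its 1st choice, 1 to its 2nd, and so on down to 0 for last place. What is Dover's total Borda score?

33

Borda scores:
  Irvine: 8·0 + 9·2 + 3·2 + 11·1 = 35
  Glendale: 8·2 + 9·1 + 3·0 + 11·0 = 25
  Dover: 8·1 + 9·0 + 3·1 + 11·2 = 33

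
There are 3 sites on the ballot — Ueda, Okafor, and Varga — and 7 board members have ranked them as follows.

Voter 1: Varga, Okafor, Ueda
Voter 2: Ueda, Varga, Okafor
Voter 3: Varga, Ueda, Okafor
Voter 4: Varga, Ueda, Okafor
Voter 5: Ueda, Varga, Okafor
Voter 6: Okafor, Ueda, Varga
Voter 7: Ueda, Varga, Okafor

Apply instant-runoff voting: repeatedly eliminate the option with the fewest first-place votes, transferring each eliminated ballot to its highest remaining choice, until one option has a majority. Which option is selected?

Round 1: Ueda 3, Varga 3, Okafor 1. Okafor has the fewest and is eliminated.
Round 2: Ueda 4, Varga 3. Ueda has a majority.

Ueda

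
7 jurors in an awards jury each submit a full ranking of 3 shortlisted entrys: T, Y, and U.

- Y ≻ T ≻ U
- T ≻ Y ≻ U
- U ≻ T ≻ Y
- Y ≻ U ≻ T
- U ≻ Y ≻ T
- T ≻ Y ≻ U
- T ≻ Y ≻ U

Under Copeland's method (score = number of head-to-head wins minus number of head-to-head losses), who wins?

T

Pairwise results:
  T vs Y: T wins 4–3.
  T vs U: T wins 4–3.
  Y vs U: Y wins 5–2.
Copeland scores (wins − losses):
  T: 2 − 0 = 2
  Y: 1 − 1 = 0
  U: 0 − 2 = -2
T has the best Copeland score.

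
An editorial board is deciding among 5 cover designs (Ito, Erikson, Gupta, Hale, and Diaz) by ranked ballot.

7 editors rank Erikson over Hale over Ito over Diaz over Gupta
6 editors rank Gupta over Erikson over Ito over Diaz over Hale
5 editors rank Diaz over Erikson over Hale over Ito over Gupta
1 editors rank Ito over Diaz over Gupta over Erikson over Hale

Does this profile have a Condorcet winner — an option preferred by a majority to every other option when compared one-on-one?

Yes

Head-to-head results (19 voters total):
Ito vs Erikson: Erikson wins 18–1.
Ito vs Gupta: Ito wins 13–6.
Ito vs Hale: Hale wins 12–7.
Ito vs Diaz: Ito wins 14–5.
Erikson vs Gupta: Erikson wins 12–7.
Erikson vs Hale: Erikson wins 19–0.
Erikson vs Diaz: Erikson wins 13–6.
Gupta vs Hale: Hale wins 12–7.
Gupta vs Diaz: Diaz wins 13–6.
Hale vs Diaz: Diaz wins 12–7.
Erikson beats each rival — Ito (18–1), Gupta (12–7), Hale (19–0), Diaz (13–6) — so Erikson is the Condorcet winner.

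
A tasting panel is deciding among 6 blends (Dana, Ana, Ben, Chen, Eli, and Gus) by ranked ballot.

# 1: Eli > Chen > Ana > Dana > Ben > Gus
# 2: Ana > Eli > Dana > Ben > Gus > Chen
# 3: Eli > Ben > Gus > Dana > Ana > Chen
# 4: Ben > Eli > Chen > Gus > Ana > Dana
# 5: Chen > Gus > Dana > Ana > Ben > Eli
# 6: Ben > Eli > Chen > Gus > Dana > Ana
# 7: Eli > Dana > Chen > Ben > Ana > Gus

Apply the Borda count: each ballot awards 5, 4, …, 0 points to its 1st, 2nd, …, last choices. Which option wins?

Borda scores:
  Dana: 2 + 3 + 2 + 0 + 3 + 1 + 4 = 15
  Ana: 3 + 5 + 1 + 1 + 2 + 0 + 1 = 13
  Ben: 1 + 2 + 4 + 5 + 1 + 5 + 2 = 20
  Chen: 4 + 0 + 0 + 3 + 5 + 3 + 3 = 18
  Eli: 5 + 4 + 5 + 4 + 0 + 4 + 5 = 27
  Gus: 0 + 1 + 3 + 2 + 4 + 2 + 0 = 12
Eli has the highest total.

Eli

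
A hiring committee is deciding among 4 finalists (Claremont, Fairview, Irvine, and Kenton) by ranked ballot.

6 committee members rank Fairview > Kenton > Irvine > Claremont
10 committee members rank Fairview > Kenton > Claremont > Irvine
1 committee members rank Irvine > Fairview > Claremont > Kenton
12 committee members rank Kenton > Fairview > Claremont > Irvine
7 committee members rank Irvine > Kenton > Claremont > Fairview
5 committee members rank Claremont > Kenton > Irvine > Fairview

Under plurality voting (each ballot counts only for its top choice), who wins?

Fairview

First-place vote totals:
  Claremont: 5
  Fairview: 16
  Irvine: 8
  Kenton: 12
Fairview has the most first-place votes.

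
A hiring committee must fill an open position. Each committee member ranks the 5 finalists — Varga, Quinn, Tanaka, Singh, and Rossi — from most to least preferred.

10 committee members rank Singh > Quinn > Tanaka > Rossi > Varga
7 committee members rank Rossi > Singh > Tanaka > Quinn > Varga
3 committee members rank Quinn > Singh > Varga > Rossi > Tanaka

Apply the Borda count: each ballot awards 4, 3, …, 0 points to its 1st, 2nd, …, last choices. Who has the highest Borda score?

Borda scores:
  Varga: 10·0 + 7·0 + 3·2 = 6
  Quinn: 10·3 + 7·1 + 3·4 = 49
  Tanaka: 10·2 + 7·2 + 3·0 = 34
  Singh: 10·4 + 7·3 + 3·3 = 70
  Rossi: 10·1 + 7·4 + 3·1 = 41
Singh has the highest total.

Singh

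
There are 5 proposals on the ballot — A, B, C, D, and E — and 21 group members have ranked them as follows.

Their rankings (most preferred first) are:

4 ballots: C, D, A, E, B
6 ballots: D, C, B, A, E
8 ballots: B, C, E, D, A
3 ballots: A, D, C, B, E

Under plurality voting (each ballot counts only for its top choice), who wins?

First-place vote totals:
  A: 3
  B: 8
  C: 4
  D: 6
  E: 0
B has the most first-place votes.

B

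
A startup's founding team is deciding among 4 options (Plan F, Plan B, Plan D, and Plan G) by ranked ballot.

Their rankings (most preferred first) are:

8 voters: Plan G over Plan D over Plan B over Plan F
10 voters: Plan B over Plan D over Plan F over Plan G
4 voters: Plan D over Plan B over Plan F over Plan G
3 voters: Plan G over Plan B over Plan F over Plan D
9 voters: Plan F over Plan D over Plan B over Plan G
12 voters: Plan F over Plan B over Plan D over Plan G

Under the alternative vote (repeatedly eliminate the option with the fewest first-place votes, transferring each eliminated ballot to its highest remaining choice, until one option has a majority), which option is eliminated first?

Round 1: Plan F 21, Plan G 11, Plan B 10, Plan D 4. Plan D has the fewest and is eliminated.
Round 2: Plan F 21, Plan B 14, Plan G 11. Plan G has the fewest and is eliminated.
Round 3: Plan B 25, Plan F 21. Plan B has a majority.

Plan D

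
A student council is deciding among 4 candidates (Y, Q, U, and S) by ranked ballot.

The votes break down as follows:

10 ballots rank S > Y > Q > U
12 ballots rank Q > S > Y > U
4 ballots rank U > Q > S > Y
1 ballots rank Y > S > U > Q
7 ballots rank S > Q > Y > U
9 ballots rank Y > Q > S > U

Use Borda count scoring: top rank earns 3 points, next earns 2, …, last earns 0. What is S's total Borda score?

90

Borda scores:
  Y: 10·2 + 12·1 + 4·0 + 3 + 7·1 + 9·3 = 69
  Q: 10·1 + 12·3 + 4·2 + 0 + 7·2 + 9·2 = 86
  U: 10·0 + 12·0 + 4·3 + 1 + 7·0 + 9·0 = 13
  S: 10·3 + 12·2 + 4·1 + 2 + 7·3 + 9·1 = 90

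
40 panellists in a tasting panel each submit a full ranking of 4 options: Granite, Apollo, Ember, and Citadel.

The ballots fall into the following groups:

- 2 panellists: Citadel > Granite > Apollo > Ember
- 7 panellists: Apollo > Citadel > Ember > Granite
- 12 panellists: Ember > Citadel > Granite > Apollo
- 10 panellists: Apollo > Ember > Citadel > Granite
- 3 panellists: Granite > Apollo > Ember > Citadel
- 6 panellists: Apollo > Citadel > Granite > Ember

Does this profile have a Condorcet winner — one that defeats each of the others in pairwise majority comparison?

Head-to-head results (40 voters total):
Granite vs Apollo: Apollo wins 23–17.
Granite vs Ember: Ember wins 29–11.
Granite vs Citadel: Citadel wins 37–3.
Apollo vs Ember: Apollo wins 28–12.
Apollo vs Citadel: Apollo wins 26–14.
Ember vs Citadel: Ember wins 25–15.
Apollo beats each rival — Granite (23–17), Ember (28–12), Citadel (26–14) — so Apollo is the Condorcet winner.

Yes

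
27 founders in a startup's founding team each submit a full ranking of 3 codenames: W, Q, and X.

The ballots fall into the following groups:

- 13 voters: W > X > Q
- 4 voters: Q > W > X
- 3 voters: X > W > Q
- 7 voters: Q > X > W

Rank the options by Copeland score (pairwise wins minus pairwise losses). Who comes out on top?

W

Pairwise results:
  W vs Q: W wins 16–11.
  W vs X: W wins 17–10.
  Q vs X: X wins 16–11.
Copeland scores (wins − losses):
  W: 2 − 0 = 2
  Q: 0 − 2 = -2
  X: 1 − 1 = 0
W has the best Copeland score.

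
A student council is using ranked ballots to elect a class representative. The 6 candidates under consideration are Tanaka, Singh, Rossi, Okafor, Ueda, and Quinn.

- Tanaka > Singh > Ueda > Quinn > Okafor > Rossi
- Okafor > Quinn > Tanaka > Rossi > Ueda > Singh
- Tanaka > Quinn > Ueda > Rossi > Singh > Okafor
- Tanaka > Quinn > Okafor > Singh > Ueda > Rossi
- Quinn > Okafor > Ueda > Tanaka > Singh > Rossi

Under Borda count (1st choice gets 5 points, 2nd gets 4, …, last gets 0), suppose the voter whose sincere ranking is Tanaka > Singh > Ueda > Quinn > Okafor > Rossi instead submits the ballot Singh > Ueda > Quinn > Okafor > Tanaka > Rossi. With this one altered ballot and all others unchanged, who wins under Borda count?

Borda totals with the altered ballot: Tanaka 16, Singh 9, Rossi 4, Okafor 14, Ueda 12, Quinn 20.
The switch changes the winner from Tanaka to Quinn.

Quinn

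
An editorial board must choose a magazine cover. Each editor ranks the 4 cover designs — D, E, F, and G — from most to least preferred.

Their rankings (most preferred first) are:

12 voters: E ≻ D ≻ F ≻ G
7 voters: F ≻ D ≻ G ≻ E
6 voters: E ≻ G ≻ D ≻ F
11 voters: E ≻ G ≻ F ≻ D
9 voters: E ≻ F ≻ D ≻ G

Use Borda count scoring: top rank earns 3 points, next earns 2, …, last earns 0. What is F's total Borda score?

Borda scores:
  D: 12·2 + 7·2 + 6·1 + 11·0 + 9·1 = 53
  E: 12·3 + 7·0 + 6·3 + 11·3 + 9·3 = 114
  F: 12·1 + 7·3 + 6·0 + 11·1 + 9·2 = 62
  G: 12·0 + 7·1 + 6·2 + 11·2 + 9·0 = 41

62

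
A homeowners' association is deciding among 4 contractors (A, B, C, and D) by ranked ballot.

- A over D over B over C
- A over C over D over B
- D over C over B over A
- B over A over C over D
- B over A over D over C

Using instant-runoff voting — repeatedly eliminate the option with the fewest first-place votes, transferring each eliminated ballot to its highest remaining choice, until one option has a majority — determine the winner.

Round 1: A 2, B 2, D 1, C 0. C has the fewest and is eliminated.
Round 2: A 2, B 2, D 1. D has the fewest and is eliminated.
Round 3: B 3, A 2. B has a majority.

B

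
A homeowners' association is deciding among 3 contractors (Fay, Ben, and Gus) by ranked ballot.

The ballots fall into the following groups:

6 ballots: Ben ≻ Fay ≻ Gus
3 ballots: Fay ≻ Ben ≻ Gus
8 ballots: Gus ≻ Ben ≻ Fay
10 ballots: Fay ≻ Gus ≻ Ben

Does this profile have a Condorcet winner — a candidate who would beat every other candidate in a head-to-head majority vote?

No

Head-to-head results (27 voters total):
Fay vs Ben: Ben wins 14–13.
Fay vs Gus: Fay wins 19–8.
Ben vs Gus: Gus wins 18–9.
No candidate beats all others: Fay beats Gus beats Ben beats Fay, a majority cycle.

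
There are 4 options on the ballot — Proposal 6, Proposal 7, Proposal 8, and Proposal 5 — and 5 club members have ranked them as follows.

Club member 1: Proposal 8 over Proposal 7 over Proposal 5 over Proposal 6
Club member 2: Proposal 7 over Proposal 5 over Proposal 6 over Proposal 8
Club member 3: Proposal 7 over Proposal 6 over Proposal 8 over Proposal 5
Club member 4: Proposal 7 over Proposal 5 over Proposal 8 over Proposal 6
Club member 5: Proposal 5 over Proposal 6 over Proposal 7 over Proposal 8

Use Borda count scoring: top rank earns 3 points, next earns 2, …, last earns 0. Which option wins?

Borda scores:
  Proposal 6: 0 + 1 + 2 + 0 + 2 = 5
  Proposal 7: 2 + 3 + 3 + 3 + 1 = 12
  Proposal 8: 3 + 0 + 1 + 1 + 0 = 5
  Proposal 5: 1 + 2 + 0 + 2 + 3 = 8
Proposal 7 has the highest total.

Proposal 7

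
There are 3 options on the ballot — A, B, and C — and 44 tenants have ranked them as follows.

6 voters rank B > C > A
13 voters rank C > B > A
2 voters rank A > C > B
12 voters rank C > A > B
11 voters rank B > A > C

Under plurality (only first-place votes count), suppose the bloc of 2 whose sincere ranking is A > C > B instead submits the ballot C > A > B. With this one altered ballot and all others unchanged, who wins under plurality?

C

First-place totals with the altered ballot: A 0, B 17, C 27.
The winner is unchanged: still C.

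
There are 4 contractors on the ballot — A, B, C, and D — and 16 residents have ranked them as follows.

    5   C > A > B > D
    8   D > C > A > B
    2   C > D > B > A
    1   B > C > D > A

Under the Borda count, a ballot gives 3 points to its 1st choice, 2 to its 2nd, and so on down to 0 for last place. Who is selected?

Borda scores:
  A: 5·2 + 8·1 + 2·0 + 0 = 18
  B: 5·1 + 8·0 + 2·1 + 3 = 10
  C: 5·3 + 8·2 + 2·3 + 2 = 39
  D: 5·0 + 8·3 + 2·2 + 1 = 29
C has the highest total.

C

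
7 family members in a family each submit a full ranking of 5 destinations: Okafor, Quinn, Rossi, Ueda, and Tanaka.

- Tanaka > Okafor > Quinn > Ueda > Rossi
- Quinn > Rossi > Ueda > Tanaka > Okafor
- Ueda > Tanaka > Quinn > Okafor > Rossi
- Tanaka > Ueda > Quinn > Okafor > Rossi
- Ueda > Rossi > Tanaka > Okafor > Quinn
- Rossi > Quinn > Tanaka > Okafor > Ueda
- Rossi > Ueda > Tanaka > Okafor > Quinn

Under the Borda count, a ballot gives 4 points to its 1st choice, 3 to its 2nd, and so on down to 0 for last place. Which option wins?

Tanaka

Borda scores:
  Okafor: 3 + 0 + 1 + 1 + 1 + 1 + 1 = 8
  Quinn: 2 + 4 + 2 + 2 + 0 + 3 + 0 = 13
  Rossi: 0 + 3 + 0 + 0 + 3 + 4 + 4 = 14
  Ueda: 1 + 2 + 4 + 3 + 4 + 0 + 3 = 17
  Tanaka: 4 + 1 + 3 + 4 + 2 + 2 + 2 = 18
Tanaka has the highest total.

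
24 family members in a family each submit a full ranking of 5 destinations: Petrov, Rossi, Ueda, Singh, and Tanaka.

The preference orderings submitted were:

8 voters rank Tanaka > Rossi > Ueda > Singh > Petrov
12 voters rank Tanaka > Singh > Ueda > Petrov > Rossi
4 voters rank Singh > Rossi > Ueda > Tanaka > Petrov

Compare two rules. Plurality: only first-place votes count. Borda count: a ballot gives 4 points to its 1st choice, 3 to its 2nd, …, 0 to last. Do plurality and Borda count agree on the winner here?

Plurality first-place counts: Petrov 0, Rossi 0, Ueda 0, Singh 4, Tanaka 20 → Tanaka.
Borda totals: Petrov 12, Rossi 36, Ueda 48, Singh 60, Tanaka 84 → Tanaka.
The two rules agree on Tanaka.

Yes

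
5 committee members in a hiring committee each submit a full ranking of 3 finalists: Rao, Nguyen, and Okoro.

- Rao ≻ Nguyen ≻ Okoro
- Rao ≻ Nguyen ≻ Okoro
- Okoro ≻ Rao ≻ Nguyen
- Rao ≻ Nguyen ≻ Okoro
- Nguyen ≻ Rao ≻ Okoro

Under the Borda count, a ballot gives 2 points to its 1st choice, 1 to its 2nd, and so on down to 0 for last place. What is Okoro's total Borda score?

2

Borda scores:
  Rao: 2 + 2 + 1 + 2 + 1 = 8
  Nguyen: 1 + 1 + 0 + 1 + 2 = 5
  Okoro: 0 + 0 + 2 + 0 + 0 = 2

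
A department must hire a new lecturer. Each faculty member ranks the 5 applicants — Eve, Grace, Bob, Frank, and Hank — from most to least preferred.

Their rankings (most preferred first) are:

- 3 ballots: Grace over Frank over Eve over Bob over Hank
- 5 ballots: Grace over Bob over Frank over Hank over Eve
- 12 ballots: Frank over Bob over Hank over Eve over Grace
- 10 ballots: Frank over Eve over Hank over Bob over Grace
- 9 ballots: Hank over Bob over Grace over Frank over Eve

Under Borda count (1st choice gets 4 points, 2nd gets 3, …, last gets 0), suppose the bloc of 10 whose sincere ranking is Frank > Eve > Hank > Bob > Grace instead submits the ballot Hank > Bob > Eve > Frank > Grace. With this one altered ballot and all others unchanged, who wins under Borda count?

Borda totals with the altered ballot: Eve 38, Grace 50, Bob 111, Frank 86, Hank 105.
The switch changes the winner from Frank to Bob.

Bob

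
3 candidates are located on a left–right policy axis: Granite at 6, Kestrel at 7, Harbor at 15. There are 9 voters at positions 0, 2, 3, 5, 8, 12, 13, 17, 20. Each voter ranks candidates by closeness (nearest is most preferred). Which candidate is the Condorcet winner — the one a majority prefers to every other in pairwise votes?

Kestrel

With single-peaked preferences on a line, the Condorcet winner is the candidate closest to the median voter.
The median voter (position 8) is closest to Kestrel at 7.
Check: Kestrel vs Granite — voters closer to Kestrel: 5 of 9.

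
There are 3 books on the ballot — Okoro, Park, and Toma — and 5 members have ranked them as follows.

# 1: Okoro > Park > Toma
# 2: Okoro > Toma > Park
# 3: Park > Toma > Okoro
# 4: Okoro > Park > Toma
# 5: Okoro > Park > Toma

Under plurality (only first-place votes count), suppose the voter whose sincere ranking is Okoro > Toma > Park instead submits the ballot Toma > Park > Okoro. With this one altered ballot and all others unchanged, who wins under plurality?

Okoro

First-place totals with the altered ballot: Okoro 3, Park 1, Toma 1.
The winner is unchanged: still Okoro.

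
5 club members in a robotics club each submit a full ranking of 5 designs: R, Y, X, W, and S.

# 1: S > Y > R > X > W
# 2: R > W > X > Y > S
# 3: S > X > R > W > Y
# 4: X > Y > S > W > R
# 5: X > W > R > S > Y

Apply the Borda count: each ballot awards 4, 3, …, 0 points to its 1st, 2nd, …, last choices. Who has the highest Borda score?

X

Borda scores:
  R: 2 + 4 + 2 + 0 + 2 = 10
  Y: 3 + 1 + 0 + 3 + 0 = 7
  X: 1 + 2 + 3 + 4 + 4 = 14
  W: 0 + 3 + 1 + 1 + 3 = 8
  S: 4 + 0 + 4 + 2 + 1 = 11
X has the highest total.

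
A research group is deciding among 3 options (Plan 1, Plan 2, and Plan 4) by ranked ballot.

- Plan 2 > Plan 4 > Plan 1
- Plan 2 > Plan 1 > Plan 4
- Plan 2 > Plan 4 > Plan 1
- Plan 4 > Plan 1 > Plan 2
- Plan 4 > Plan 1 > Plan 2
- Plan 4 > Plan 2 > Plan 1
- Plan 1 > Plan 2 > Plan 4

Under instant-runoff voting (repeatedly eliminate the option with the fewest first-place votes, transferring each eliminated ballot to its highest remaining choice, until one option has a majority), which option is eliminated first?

Round 1: Plan 2 3, Plan 4 3, Plan 1 1. Plan 1 has the fewest and is eliminated.
Round 2: Plan 2 4, Plan 4 3. Plan 2 has a majority.

Plan 1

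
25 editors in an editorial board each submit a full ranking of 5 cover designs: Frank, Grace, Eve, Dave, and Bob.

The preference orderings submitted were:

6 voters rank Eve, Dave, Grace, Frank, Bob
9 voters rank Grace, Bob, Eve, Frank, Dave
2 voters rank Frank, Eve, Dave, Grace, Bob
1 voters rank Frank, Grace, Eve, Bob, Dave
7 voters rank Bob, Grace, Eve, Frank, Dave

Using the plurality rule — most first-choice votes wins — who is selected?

Grace

First-place vote totals:
  Frank: 3
  Grace: 9
  Eve: 6
  Dave: 0
  Bob: 7
Grace has the most first-place votes.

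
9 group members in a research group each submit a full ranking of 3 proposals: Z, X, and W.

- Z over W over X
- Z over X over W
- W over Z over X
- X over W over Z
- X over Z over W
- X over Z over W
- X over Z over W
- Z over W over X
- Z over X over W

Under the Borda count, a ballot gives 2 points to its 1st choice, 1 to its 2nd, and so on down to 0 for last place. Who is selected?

Z

Borda scores:
  Z: 2 + 2 + 1 + 0 + 1 + 1 + 1 + 2 + 2 = 12
  X: 0 + 1 + 0 + 2 + 2 + 2 + 2 + 0 + 1 = 10
  W: 1 + 0 + 2 + 1 + 0 + 0 + 0 + 1 + 0 = 5
Z has the highest total.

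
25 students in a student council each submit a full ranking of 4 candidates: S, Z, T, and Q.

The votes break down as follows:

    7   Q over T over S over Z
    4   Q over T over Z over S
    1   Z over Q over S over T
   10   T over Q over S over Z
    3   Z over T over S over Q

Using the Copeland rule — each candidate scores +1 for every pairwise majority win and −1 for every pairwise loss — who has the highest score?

Pairwise results:
  S vs Z: S wins 17–8.
  S vs T: T wins 24–1.
  S vs Q: Q wins 22–3.
  Z vs T: T wins 21–4.
  Z vs Q: Q wins 21–4.
  T vs Q: T wins 13–12.
Copeland scores (wins − losses):
  S: 1 − 2 = -1
  Z: 0 − 3 = -3
  T: 3 − 0 = 3
  Q: 2 − 1 = 1
T has the best Copeland score.

T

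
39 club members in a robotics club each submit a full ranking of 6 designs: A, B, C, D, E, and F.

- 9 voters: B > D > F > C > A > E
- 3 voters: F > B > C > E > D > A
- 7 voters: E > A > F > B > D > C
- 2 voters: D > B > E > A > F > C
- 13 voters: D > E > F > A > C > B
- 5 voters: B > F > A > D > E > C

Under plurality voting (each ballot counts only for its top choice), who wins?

D

First-place vote totals:
  A: 0
  B: 14
  C: 0
  D: 15
  E: 7
  F: 3
D has the most first-place votes.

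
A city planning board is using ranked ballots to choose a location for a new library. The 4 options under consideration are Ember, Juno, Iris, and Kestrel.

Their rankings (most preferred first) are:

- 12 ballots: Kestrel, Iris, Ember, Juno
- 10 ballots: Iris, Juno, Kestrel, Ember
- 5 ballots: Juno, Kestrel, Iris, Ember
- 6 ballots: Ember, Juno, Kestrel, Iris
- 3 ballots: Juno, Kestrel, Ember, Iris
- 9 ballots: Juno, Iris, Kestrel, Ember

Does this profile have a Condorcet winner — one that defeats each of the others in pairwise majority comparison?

Head-to-head results (45 voters total):
Ember vs Juno: Juno wins 27–18.
Ember vs Iris: Iris wins 36–9.
Ember vs Kestrel: Kestrel wins 39–6.
Juno vs Iris: Juno wins 23–22.
Juno vs Kestrel: Juno wins 33–12.
Iris vs Kestrel: Kestrel wins 26–19.
Juno beats each rival — Ember (27–18), Iris (23–22), Kestrel (33–12) — so Juno is the Condorcet winner.

Yes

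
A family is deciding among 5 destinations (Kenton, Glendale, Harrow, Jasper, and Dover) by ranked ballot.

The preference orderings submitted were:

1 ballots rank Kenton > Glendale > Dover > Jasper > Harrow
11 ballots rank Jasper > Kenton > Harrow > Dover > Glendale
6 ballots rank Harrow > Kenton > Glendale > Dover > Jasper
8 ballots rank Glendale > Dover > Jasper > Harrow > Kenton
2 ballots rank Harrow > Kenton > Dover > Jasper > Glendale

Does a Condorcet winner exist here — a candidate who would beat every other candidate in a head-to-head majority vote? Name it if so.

Head-to-head results (28 voters total):
Kenton vs Glendale: Kenton wins 20–8.
Kenton vs Harrow: Harrow wins 16–12.
Kenton vs Jasper: Jasper wins 19–9.
Kenton vs Dover: Kenton wins 20–8.
Glendale vs Harrow: Harrow wins 19–9.
Glendale vs Jasper: Glendale wins 15–13.
Glendale vs Dover: Glendale wins 15–13.
Harrow vs Jasper: Jasper wins 20–8.
Harrow vs Dover: Harrow wins 19–9.
Jasper vs Dover: Dover wins 17–11.
No candidate beats all others: Kenton beats Glendale beats Jasper beats Kenton, a majority cycle.

No Condorcet winner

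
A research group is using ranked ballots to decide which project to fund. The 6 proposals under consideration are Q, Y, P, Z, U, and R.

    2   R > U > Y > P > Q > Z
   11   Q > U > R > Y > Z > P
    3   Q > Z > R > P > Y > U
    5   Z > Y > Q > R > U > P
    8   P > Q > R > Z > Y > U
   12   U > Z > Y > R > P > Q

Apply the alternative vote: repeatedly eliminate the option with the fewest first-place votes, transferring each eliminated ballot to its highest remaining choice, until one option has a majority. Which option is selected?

Q

Round 1: Q 14, U 12, P 8, Z 5, R 2, Y 0. Y has the fewest and is eliminated.
Round 2: Q 14, U 12, P 8, Z 5, R 2. R has the fewest and is eliminated.
Round 3: Q 14, U 14, P 8, Z 5. Z has the fewest and is eliminated.
Round 4: Q 19, U 14, P 8. P has the fewest and is eliminated.
Round 5: Q 27, U 14. Q has a majority.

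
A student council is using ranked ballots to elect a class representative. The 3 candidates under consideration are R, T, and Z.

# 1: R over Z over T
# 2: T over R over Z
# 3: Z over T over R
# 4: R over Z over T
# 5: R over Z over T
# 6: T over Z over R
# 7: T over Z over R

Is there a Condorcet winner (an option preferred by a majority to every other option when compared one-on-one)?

No

Head-to-head results (7 voters total):
R vs T: T wins 4–3.
R vs Z: R wins 4–3.
T vs Z: Z wins 4–3.
No candidate beats all others: R beats Z beats T beats R, a majority cycle.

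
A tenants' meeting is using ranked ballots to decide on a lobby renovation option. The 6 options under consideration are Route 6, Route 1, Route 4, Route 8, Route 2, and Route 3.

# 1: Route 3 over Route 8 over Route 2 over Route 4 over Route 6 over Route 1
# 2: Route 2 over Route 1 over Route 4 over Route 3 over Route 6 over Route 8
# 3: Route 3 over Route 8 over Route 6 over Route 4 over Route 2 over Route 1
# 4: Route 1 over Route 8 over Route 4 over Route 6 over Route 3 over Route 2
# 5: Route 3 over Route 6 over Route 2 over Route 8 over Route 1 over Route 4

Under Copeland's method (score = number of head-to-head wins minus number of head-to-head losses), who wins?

Pairwise results:
  Route 6 vs Route 1: Route 6 wins 3–2.
  Route 6 vs Route 4: Route 4 wins 3–2.
  Route 6 vs Route 8: Route 8 wins 3–2.
  Route 6 vs Route 2: Route 6 wins 3–2.
  Route 6 vs Route 3: Route 3 wins 4–1.
  Route 1 vs Route 4: Route 1 wins 3–2.
  Route 1 vs Route 8: Route 8 wins 3–2.
  Route 1 vs Route 2: Route 2 wins 4–1.
  Route 1 vs Route 3: Route 3 wins 3–2.
  Route 4 vs Route 8: Route 8 wins 4–1.
  Route 4 vs Route 2: Route 2 wins 3–2.
  Route 4 vs Route 3: Route 3 wins 3–2.
  Route 8 vs Route 2: Route 8 wins 3–2.
  Route 8 vs Route 3: Route 3 wins 4–1.
  Route 2 vs Route 3: Route 3 wins 4–1.
Copeland scores (wins − losses):
  Route 6: 2 − 3 = -1
  Route 1: 1 − 4 = -3
  Route 4: 1 − 4 = -3
  Route 8: 4 − 1 = 3
  Route 2: 2 − 3 = -1
  Route 3: 5 − 0 = 5
Route 3 has the best Copeland score.

Route 3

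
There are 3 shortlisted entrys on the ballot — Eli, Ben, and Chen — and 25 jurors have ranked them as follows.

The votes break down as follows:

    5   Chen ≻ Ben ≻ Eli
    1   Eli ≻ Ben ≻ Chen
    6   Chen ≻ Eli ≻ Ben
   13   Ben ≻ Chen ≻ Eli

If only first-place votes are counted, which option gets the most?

Ben

First-place vote totals:
  Eli: 1
  Ben: 13
  Chen: 11
Ben has the most first-place votes.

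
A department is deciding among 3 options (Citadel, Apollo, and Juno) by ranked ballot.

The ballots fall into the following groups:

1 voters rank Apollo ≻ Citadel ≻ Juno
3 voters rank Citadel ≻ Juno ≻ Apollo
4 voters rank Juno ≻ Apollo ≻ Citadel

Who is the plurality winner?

Juno

First-place vote totals:
  Citadel: 3
  Apollo: 1
  Juno: 4
Juno has the most first-place votes.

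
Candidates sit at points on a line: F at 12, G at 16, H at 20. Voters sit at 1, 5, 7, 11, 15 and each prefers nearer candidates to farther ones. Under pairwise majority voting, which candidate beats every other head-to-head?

With single-peaked preferences on a line, the Condorcet winner is the candidate closest to the median voter.
The median voter (position 7) is closest to F at 12.
Check: F vs H — voters closer to F: 5 of 5.

F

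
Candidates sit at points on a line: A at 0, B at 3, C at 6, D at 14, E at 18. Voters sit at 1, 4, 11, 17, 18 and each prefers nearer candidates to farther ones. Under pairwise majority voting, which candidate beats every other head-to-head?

With single-peaked preferences on a line, the Condorcet winner is the candidate closest to the median voter.
The median voter (position 11) is closest to D at 14.
Check: D vs B — voters closer to D: 3 of 5.

D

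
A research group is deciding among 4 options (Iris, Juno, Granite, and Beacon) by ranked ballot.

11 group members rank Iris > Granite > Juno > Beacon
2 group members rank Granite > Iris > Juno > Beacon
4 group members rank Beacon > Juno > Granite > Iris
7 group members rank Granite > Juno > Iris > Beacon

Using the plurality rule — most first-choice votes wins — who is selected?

Iris

First-place vote totals:
  Iris: 11
  Juno: 0
  Granite: 9
  Beacon: 4
Iris has the most first-place votes.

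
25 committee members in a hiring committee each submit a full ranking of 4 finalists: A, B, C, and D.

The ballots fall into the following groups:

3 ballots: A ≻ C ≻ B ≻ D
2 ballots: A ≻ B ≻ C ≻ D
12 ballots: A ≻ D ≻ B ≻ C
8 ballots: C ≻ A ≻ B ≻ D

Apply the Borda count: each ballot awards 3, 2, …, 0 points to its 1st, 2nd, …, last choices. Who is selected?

Borda scores:
  A: 3·3 + 2·3 + 12·3 + 8·2 = 67
  B: 3·1 + 2·2 + 12·1 + 8·1 = 27
  C: 3·2 + 2·1 + 12·0 + 8·3 = 32
  D: 3·0 + 2·0 + 12·2 + 8·0 = 24
A has the highest total.

A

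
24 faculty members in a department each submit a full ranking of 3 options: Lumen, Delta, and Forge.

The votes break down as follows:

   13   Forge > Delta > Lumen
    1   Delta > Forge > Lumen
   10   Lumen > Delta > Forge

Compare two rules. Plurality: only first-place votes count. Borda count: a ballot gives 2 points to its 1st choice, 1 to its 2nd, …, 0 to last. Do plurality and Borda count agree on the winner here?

Yes

Plurality first-place counts: Lumen 10, Delta 1, Forge 13 → Forge.
Borda totals: Lumen 20, Delta 25, Forge 27 → Forge.
The two rules agree on Forge.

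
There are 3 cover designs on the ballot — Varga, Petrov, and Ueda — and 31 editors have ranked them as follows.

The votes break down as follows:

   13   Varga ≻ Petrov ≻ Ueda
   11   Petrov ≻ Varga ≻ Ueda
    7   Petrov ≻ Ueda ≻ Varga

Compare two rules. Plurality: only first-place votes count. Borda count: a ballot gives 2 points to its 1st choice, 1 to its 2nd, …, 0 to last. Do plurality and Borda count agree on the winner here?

Plurality first-place counts: Varga 13, Petrov 18, Ueda 0 → Petrov.
Borda totals: Varga 37, Petrov 49, Ueda 7 → Petrov.
The two rules agree on Petrov.

Yes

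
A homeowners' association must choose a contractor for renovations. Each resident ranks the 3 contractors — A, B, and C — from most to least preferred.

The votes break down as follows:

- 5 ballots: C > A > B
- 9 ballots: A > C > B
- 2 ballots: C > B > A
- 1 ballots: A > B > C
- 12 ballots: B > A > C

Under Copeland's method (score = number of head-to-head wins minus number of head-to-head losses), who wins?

A

Pairwise results:
  A vs B: A wins 15–14.
  A vs C: A wins 22–7.
  B vs C: C wins 16–13.
Copeland scores (wins − losses):
  A: 2 − 0 = 2
  B: 0 − 2 = -2
  C: 1 − 1 = 0
A has the best Copeland score.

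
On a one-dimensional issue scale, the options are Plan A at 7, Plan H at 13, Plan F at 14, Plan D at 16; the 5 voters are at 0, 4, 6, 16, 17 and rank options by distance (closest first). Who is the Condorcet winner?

Plan A

With single-peaked preferences on a line, the Condorcet winner is the candidate closest to the median voter.
The median voter (position 6) is closest to Plan A at 7.
Check: Plan A vs Plan D — voters closer to Plan A: 3 of 5.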